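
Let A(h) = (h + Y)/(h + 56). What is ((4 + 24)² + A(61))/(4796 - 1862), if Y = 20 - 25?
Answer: 45892/171639 ≈ 0.26737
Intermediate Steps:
Y = -5
A(h) = (-5 + h)/(56 + h) (A(h) = (h - 5)/(h + 56) = (-5 + h)/(56 + h))
((4 + 24)² + A(61))/(4796 - 1862) = ((4 + 24)² + (-5 + 61)/(56 + 61))/(4796 - 1862) = (28² + 56/117)/2934 = (784 + (1/117)*56)*(1/2934) = (784 + 56/117)*(1/2934) = (91784/117)*(1/2934) = 45892/171639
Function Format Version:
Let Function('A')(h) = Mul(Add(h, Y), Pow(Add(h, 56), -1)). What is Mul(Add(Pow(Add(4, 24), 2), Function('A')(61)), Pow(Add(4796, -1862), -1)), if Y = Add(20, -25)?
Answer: Rational(45892, 171639) ≈ 0.26737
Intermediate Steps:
Y = -5
Function('A')(h) = Mul(Pow(Add(56, h), -1), Add(-5, h)) (Function('A')(h) = Mul(Add(h, -5), Pow(Add(h, 56), -1)) = Mul(Add(-5, h), Pow(Add(56, h), -1)) = Mul(Pow(Add(56, h), -1), Add(-5, h)))
Mul(Add(Pow(Add(4, 24), 2), Function('A')(61)), Pow(Add(4796, -1862), -1)) = Mul(Add(Pow(Add(4, 24), 2), Mul(Pow(Add(56, 61), -1), Add(-5, 61))), Pow(Add(4796, -1862), -1)) = Mul(Add(Pow(28, 2), Mul(Pow(117, -1), 56)), Pow(2934, -1)) = Mul(Add(784, Mul(Rational(1, 117), 56)), Rational(1, 2934)) = Mul(Add(784, Rational(56, 117)), Rational(1, 2934)) = Mul(Rational(91784, 117), Rational(1, 2934)) = Rational(45892, 171639)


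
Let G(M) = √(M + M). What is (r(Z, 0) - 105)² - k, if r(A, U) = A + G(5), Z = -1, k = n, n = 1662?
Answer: 9584 - 212*√10 ≈ 8913.6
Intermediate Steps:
k = 1662
G(M) = √2*√M (G(M) = √(2*M) = √2*√M)
r(A, U) = A + √10 (r(A, U) = A + √2*√5 = A + √10)
(r(Z, 0) - 105)² - k = ((-1 + √10) - 105)² - 1*1662 = (-106 + √10)² - 1662 = -1662 + (-106 + √10)²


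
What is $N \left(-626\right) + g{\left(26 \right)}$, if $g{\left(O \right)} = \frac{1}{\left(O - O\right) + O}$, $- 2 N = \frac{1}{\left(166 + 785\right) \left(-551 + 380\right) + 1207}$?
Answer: $\frac{38319}{1049191} \approx 0.036522$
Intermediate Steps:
$N = \frac{1}{322828}$ ($N = - \frac{1}{2 \left(\left(166 + 785\right) \left(-551 + 380\right) + 1207\right)} = - \frac{1}{2 \left(951 \left(-171\right) + 1207\right)} = - \frac{1}{2 \left(-162621 + 1207\right)} = - \frac{1}{2 \left(-161414\right)} = \left(- \frac{1}{2}\right) \left(- \frac{1}{161414}\right) = \frac{1}{322828} \approx 3.0976 \cdot 10^{-6}$)
$g{\left(O \right)} = \frac{1}{O}$ ($g{\left(O \right)} = \frac{1}{0 + O} = \frac{1}{O}$)
$N \left(-626\right) + g{\left(26 \right)} = \frac{1}{322828} \left(-626\right) + \frac{1}{26} = - \frac{313}{161414} + \frac{1}{26} = \frac{38319}{1049191}$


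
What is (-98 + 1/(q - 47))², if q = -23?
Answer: 47073321/4900 ≈ 9606.8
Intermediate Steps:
(-98 + 1/(q - 47))² = (-98 + 1/(-23 - 47))² = (-98 + 1/(-70))² = (-98 - 1/70)² = (-6861/70)² = 47073321/4900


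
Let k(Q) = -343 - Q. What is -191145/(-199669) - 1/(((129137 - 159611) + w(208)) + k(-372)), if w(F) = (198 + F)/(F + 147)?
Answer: 2065883659000/2157936494661 ≈ 0.95734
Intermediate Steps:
w(F) = (198 + F)/(147 + F)
-191145/(-199669) - 1/(((129137 - 159611) + w(208)) + k(-372)) = -191145/(-199669) - 1/(((129137 - 159611) + (198 + 208)/(147 + 208)) + (-343 - 1*(-372))) = -191145*(-1/199669) - 1/((-30474 + 406/355) + (-343 + 372)) = 191145/199669 - 1/((-30474 + (1/355)*406) + 29) = 191145/199669 - 1/((-30474 + 406/355) + 29) = 191145/199669 - 1/(-10817864/355 + 29) = 191145/199669 - 1/(-10807569/355) = 191145/199669 - 1*(-355/10807569) = 191145/199669 + 355/10807569 = 2065883659000/2157936494661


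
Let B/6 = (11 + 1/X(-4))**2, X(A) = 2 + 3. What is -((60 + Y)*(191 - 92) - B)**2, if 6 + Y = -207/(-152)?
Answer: -322816430870649/14440000 ≈ -2.2356e+7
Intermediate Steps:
X(A) = 5
Y = -705/152 (Y = -6 - 207/(-152) = -6 - 207*(-1/152) = -6 + 207/152 = -705/152 ≈ -4.6382)
B = 18816/25 (B = 6*(11 + 1/5)**2 = 6*(56/5)**2 = 6*(3136/25) = 18816/25 ≈ 752.64)
-((60 + Y)*(191 - 92) - B)**2 = -((60 - 705/152)*(191 - 92) - 1*18816/25)**2 = -((8415/152)*99 - 18816/25)**2 = -(833085/152 - 18816/25)**2 = -(17967093/3800)**2 = -1*322816430870649/14440000 = -322816430870649/14440000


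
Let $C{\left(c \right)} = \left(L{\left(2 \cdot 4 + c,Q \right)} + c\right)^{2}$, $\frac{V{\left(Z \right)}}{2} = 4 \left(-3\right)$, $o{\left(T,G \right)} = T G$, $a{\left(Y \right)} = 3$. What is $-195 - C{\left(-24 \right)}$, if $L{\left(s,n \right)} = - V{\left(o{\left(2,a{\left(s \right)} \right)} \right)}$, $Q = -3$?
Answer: $-195$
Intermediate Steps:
$o{\left(T,G \right)} = G T$
$V{\left(Z \right)} = -24$ ($V{\left(Z \right)} = 2 \cdot 4 \left(-3\right) = 2 \left(-12\right) = -24$)
$L{\left(s,n \right)} = 24$ ($L{\left(s,n \right)} = \left(-1\right) \left(-24\right) = 24$)
$C{\left(c \right)} = \left(24 + c\right)^{2}$
$-195 - C{\left(-24 \right)} = -195 - \left(24 - 24\right)^{2} = -195 - 0^{2} = -195 - 0 = -195 + 0 = -195$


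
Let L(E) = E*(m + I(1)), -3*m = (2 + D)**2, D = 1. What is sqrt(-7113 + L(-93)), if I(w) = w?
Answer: I*sqrt(6927) ≈ 83.229*I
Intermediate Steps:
m = -3 (m = -(2 + 1)**2/3 = -1/3*3**2 = -1/3*9 = -3)
L(E) = -2*E (L(E) = E*(-3 + 1) = E*(-2) = -2*E)
sqrt(-7113 + L(-93)) = sqrt(-7113 - 2*(-93)) = sqrt(-7113 + 186) = sqrt(-6927) = I*sqrt(6927)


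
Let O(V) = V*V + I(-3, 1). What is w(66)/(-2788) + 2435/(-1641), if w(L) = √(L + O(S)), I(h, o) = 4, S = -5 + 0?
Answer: -2435/1641 - √95/2788 ≈ -1.4873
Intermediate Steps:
S = -5
O(V) = 4 + V² (O(V) = V*V + 4 = V² + 4 = 4 + V²)
w(L) = √(29 + L) (w(L) = √(L + (4 + (-5)²)) = √(L + (4 + 25)) = √(L + 29) = √(29 + L))
w(66)/(-2788) + 2435/(-1641) = √(29 + 66)/(-2788) + 2435/(-1641) = √95*(-1/2788) + 2435*(-1/1641) = -√95/2788 - 2435/1641 = -2435/1641 - √95/2788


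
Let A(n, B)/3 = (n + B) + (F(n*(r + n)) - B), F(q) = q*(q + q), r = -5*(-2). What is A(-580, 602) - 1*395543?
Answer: 655777762717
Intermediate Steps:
r = 10
F(q) = 2*q² (F(q) = q*(2*q) = 2*q²)
A(n, B) = 3*n + 6*n²*(10 + n)² (A(n, B) = 3*((n + B) + (2*(n*(10 + n))² - B)) = 3*((B + n) + (2*(n²*(10 + n)²) - B)) = 3*((B + n) + (2*n²*(10 + n)² - B)) = 3*((B + n) + (-B + 2*n²*(10 + n)²)) = 3*(n + 2*n²*(10 + n)²) = 3*n + 6*n²*(10 + n)²)
A(-580, 602) - 1*395543 = 3*(-580)*(1 + 2*(-580)*(10 - 580)²) - 1*395543 = 3*(-580)*(1 + 2*(-580)*(-570)²) - 395543 = 3*(-580)*(1 + 2*(-580)*324900) - 395543 = 3*(-580)*(1 - 376884000) - 395543 = 3*(-580)*(-376883999) - 395543 = 655778158260 - 395543 = 655777762717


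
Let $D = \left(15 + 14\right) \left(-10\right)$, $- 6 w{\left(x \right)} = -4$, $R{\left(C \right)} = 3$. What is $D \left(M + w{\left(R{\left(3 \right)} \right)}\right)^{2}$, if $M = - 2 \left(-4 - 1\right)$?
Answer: $- \frac{296960}{9} \approx -32996.0$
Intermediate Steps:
$M = 10$ ($M = - 2 \left(-4 + \left(-4 + 3\right)\right) = - 2 \left(-4 - 1\right) = \left(-2\right) \left(-5\right) = 10$)
$w{\left(x \right)} = \frac{2}{3}$ ($w{\left(x \right)} = \left(- \frac{1}{6}\right) \left(-4\right) = \frac{2}{3}$)
$D = -290$ ($D = 29 \left(-10\right) = -290$)
$D \left(M + w{\left(R{\left(3 \right)} \right)}\right)^{2} = - 290 \left(10 + \frac{2}{3}\right)^{2} = - 290 \left(\frac{32}{3}\right)^{2} = \left(-290\right) \frac{1024}{9} = - \frac{296960}{9}$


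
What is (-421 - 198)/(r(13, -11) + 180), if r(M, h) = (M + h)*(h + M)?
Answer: -619/184 ≈ -3.3641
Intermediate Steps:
r(M, h) = (M + h)² (r(M, h) = (M + h)*(M + h) = (M + h)²)
(-421 - 198)/(r(13, -11) + 180) = (-421 - 198)/((13 - 11)² + 180) = -619/(2² + 180) = -619/(4 + 180) = -619/184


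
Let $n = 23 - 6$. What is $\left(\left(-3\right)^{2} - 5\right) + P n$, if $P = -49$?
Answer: $-829$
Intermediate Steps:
$n = 17$ ($n = 23 - 6 = 17$)
$\left(\left(-3\right)^{2} - 5\right) + P n = \left(\left(-3\right)^{2} - 5\right) - 833 = \left(9 - 5\right) - 833 = 4 - 833 = -829$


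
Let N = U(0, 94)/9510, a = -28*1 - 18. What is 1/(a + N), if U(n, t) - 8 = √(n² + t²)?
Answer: -1585/72893 ≈ -0.021744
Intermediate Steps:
a = -46 (a = -28 - 18 = -46)
U(n, t) = 8 + √(n² + t²)
N = 17/1585 (N = (8 + √(0² + 94²))/9510 = (8 + √(0 + 8836))*(1/9510) = (8 + √8836)*(1/9510) = (8 + 94)*(1/9510) = 102*(1/9510) = 17/1585 ≈ 0.010726)
1/(a + N) = 1/(-46 + 17/1585) = 1/(-72893/1585) = -1585/72893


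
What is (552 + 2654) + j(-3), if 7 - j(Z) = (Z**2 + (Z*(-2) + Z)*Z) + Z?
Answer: 3216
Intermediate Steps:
j(Z) = 7 - Z (j(Z) = 7 - ((Z**2 + (Z*(-2) + Z)*Z) + Z) = 7 - ((Z**2 + (-2*Z + Z)*Z) + Z) = 7 - ((Z**2 + (-Z)*Z) + Z) = 7 - ((Z**2 - Z**2) + Z) = 7 - (0 + Z) = 7 - Z)
(552 + 2654) + j(-3) = (552 + 2654) + (7 - 1*(-3)) = 3206 + (7 + 3) = 3206 + 10 = 3216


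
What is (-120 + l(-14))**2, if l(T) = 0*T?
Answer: 14400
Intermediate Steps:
l(T) = 0
(-120 + l(-14))**2 = (-120 + 0)**2 = (-120)**2 = 14400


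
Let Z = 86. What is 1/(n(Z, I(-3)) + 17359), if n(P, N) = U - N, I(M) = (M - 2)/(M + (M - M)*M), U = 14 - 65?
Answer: 3/51919 ≈ 5.7782e-5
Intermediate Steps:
U = -51
I(M) = (-2 + M)/M (I(M) = (-2 + M)/(M + 0*M) = (-2 + M)/(M + 0) = (-2 + M)/M)
n(P, N) = -51 - N
1/(n(Z, I(-3)) + 17359) = 1/((-51 - (-2 - 3)/(-3)) + 17359) = 1/((-51 - (-1)*(-5)/3) + 17359) = 1/((-51 - 1*5/3) + 17359) = 1/((-51 - 5/3) + 17359) = 1/(-158/3 + 17359) = 1/(51919/3) = 3/51919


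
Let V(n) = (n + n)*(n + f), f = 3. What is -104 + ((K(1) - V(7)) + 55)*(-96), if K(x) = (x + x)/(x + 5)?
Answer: 8024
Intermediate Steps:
K(x) = 2*x/(5 + x) (K(x) = (2*x)/(5 + x) = 2*x/(5 + x))
V(n) = 2*n*(3 + n) (V(n) = (n + n)*(n + 3) = (2*n)*(3 + n) = 2*n*(3 + n))
-104 + ((K(1) - V(7)) + 55)*(-96) = -104 + ((2*1/(5 + 1) - 2*7*(3 + 7)) + 55)*(-96) = -104 + ((2*1/6 - 2*7*10) + 55)*(-96) = -104 + ((2*1*(⅙) - 1*140) + 55)*(-96) = -104 + ((⅓ - 140) + 55)*(-96) = -104 + (-419/3 + 55)*(-96) = -104 - 254/3*(-96) = -104 + 8128 = 8024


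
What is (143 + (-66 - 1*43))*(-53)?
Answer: -1802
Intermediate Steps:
(143 + (-66 - 1*43))*(-53) = (143 + (-66 - 43))*(-53) = (143 - 109)*(-53) = 34*(-53) = -1802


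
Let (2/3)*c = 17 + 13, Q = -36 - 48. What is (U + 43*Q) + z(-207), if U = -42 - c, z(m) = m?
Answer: -3906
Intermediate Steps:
Q = -84
c = 45 (c = 3*(17 + 13)/2 = (3/2)*30 = 45)
U = -87 (U = -42 - 1*45 = -42 - 45 = -87)
(U + 43*Q) + z(-207) = (-87 + 43*(-84)) - 207 = (-87 - 3612) - 207 = -3699 - 207 = -3906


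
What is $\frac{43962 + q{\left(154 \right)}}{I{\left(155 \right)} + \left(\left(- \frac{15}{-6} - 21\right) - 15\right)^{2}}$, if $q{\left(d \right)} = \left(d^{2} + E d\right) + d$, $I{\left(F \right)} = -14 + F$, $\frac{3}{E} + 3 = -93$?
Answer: $\frac{1085235}{20212} \approx 53.693$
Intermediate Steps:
$E = - \frac{1}{32}$ ($E = \frac{3}{-3 - 93} = \frac{3}{-96} = 3 \left(- \frac{1}{96}\right) = - \frac{1}{32} \approx -0.03125$)
$q{\left(d \right)} = d^{2} + \frac{31 d}{32}$ ($q{\left(d \right)} = \left(d^{2} - \frac{d}{32}\right) + d = d^{2} + \frac{31 d}{32}$)
$\frac{43962 + q{\left(154 \right)}}{I{\left(155 \right)} + \left(\left(- \frac{15}{-6} - 21\right) - 15\right)^{2}} = \frac{43962 + \frac{1}{32} \cdot 154 \left(31 + 32 \cdot 154\right)}{\left(-14 + 155\right) + \left(\left(- \frac{15}{-6} - 21\right) - 15\right)^{2}} = \frac{43962 + \frac{1}{32} \cdot 154 \left(31 + 4928\right)}{141 + \left(\left(\left(-15\right) \left(- \frac{1}{6}\right) - 21\right) - 15\right)^{2}} = \frac{43962 + \frac{1}{32} \cdot 154 \cdot 4959}{141 + \left(\left(\frac{5}{2} - 21\right) - 15\right)^{2}} = \frac{43962 + \frac{381843}{16}}{141 + \left(- \frac{37}{2} - 15\right)^{2}} = \frac{1085235}{16 \left(141 + \left(- \frac{67}{2}\right)^{2}\right)} = \frac{1085235}{16 \left(141 + \frac{4489}{4}\right)} = \frac{1085235}{16 \cdot \frac{5053}{4}} = \frac{1085235}{16} \cdot \frac{4}{5053} = \frac{1085235}{20212}$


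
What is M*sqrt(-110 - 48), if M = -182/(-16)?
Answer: 91*I*sqrt(158)/8 ≈ 142.98*I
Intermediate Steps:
M = 91/8 (M = -182*(-1/16) = 91/8 ≈ 11.375)
M*sqrt(-110 - 48) = 91*sqrt(-110 - 48)/8 = 91*sqrt(-158)/8 = 91*(I*sqrt(158))/8 = 91*I*sqrt(158)/8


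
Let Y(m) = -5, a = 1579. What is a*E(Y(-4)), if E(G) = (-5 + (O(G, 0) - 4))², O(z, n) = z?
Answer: 309484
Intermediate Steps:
E(G) = (-9 + G)² (E(G) = (-5 + (G - 4))² = (-5 + (-4 + G))² = (-9 + G)²)
a*E(Y(-4)) = 1579*(-9 - 5)² = 1579*(-14)² = 1579*196 = 309484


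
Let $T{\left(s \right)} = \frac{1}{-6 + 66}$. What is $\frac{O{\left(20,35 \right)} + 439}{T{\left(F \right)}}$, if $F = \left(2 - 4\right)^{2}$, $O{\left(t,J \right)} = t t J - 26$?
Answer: $864780$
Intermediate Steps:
$O{\left(t,J \right)} = -26 + J t^{2}$ ($O{\left(t,J \right)} = t^{2} J - 26 = J t^{2} - 26 = -26 + J t^{2}$)
$F = 4$ ($F = \left(-2\right)^{2} = 4$)
$T{\left(s \right)} = \frac{1}{60}$
$\frac{O{\left(20,35 \right)} + 439}{T{\left(F \right)}} = \left(\left(-26 + 35 \cdot 20^{2}\right) + 439\right) \frac{1}{\frac{1}{60}} = \left(\left(-26 + 35 \cdot 400\right) + 439\right) 60 = \left(\left(-26 + 14000\right) + 439\right) 60 = \left(13974 + 439\right) 60 = 14413 \cdot 60 = 864780$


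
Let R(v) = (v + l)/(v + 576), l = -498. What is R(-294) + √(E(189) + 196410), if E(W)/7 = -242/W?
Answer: -132/47 + 2*√3977121/9 ≈ 440.36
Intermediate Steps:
E(W) = -1694/W (E(W) = 7*(-242/W) = -1694/W)
R(v) = (-498 + v)/(576 + v) (R(v) = (v - 498)/(v + 576) = (-498 + v)/(576 + v))
R(-294) + √(E(189) + 196410) = (-498 - 294)/(576 - 294) + √(-1694/189 + 196410) = -792/282 + √(-1694*1/189 + 196410) = (1/282)*(-792) + √(-242/27 + 196410) = -132/47 + √(5302828/27) = -132/47 + 2*√3977121/9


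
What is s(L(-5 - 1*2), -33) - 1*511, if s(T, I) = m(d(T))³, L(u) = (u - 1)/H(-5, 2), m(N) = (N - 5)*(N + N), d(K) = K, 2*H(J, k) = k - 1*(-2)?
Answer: 372737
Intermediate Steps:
H(J, k) = 1 + k/2 (H(J, k) = (k - 1*(-2))/2 = (k + 2)/2 = (2 + k)/2 = 1 + k/2)
m(N) = 2*N*(-5 + N) (m(N) = (-5 + N)*(2*N) = 2*N*(-5 + N))
L(u) = -½ + u/2 (L(u) = (u - 1)/(1 + (½)*2) = (-1 + u)/(1 + 1) = (-1 + u)/2 = (-1 + u)*(½) = -½ + u/2)
s(T, I) = 8*T³*(-5 + T)³ (s(T, I) = (2*T*(-5 + T))³ = 8*T³*(-5 + T)³)
s(L(-5 - 1*2), -33) - 1*511 = 8*(-½ + (-5 - 1*2)/2)³*(-5 + (-½ + (-5 - 1*2)/2))³ - 1*511 = 8*(-½ + (-5 - 2)/2)³*(-5 + (-½ + (-5 - 2)/2))³ - 511 = 8*(-½ + (½)*(-7))³*(-5 + (-½ + (½)*(-7)))³ - 511 = 8*(-½ - 7/2)³*(-5 + (-½ - 7/2))³ - 511 = 8*(-4)³*(-5 - 4)³ - 511 = 8*(-64)*(-9)³ - 511 = 8*(-64)*(-729) - 511 = 373248 - 511 = 372737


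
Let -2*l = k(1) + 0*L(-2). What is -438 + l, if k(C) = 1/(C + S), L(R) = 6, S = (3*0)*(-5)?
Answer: -877/2 ≈ -438.50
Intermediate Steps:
S = 0 (S = 0*(-5) = 0)
k(C) = 1/C (k(C) = 1/(C + 0) = 1/C)
l = -½ (l = -(1/1 + 0*6)/2 = -(1 + 0)/2 = -½*1 = -½ ≈ -0.50000)
-438 + l = -438 - ½ = -877/2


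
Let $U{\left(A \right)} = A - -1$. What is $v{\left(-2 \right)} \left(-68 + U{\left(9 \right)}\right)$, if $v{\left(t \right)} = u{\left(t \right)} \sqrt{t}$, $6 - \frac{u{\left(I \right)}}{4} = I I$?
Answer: $- 464 i \sqrt{2} \approx - 656.2 i$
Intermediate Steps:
$u{\left(I \right)} = 24 - 4 I^{2}$ ($u{\left(I \right)} = 24 - 4 I I = 24 - 4 I^{2}$)
$U{\left(A \right)} = 1 + A$ ($U{\left(A \right)} = A + 1 = 1 + A$)
$v{\left(t \right)} = \sqrt{t} \left(24 - 4 t^{2}\right)$ ($v{\left(t \right)} = \left(24 - 4 t^{2}\right) \sqrt{t} = \sqrt{t} \left(24 - 4 t^{2}\right)$)
$v{\left(-2 \right)} \left(-68 + U{\left(9 \right)}\right) = 4 \sqrt{-2} \left(6 - \left(-2\right)^{2}\right) \left(-68 + \left(1 + 9\right)\right) = 4 i \sqrt{2} \left(6 - 4\right) \left(-68 + 10\right) = 4 i \sqrt{2} \left(6 - 4\right) \left(-58\right) = 4 i \sqrt{2} \cdot 2 \left(-58\right) = 8 i \sqrt{2} \left(-58\right) = - 464 i \sqrt{2}$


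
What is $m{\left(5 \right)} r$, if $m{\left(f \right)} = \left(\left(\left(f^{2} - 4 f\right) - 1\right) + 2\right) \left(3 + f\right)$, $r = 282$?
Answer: $13536$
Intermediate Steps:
$m{\left(f \right)} = \left(3 + f\right) \left(1 + f^{2} - 4 f\right)$ ($m{\left(f \right)} = \left(\left(-1 + f^{2} - 4 f\right) + 2\right) \left(3 + f\right) = \left(1 + f^{2} - 4 f\right) \left(3 + f\right) = \left(3 + f\right) \left(1 + f^{2} - 4 f\right)$)
$m{\left(5 \right)} r = \left(3 + 5^{3} - 5^{2} - 55\right) 282 = \left(3 + 125 - 25 - 55\right) 282 = 48 \cdot 282 = 13536$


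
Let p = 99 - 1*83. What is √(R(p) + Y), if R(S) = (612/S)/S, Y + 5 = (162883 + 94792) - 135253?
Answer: √7834841/8 ≈ 349.88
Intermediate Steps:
p = 16 (p = 99 - 83 = 16)
Y = 122417 (Y = -5 + ((162883 + 94792) - 135253) = -5 + (257675 - 135253) = -5 + 122422 = 122417)
R(S) = 612/S²
√(R(p) + Y) = √(612/16² + 122417) = √(612*(1/256) + 122417) = √(153/64 + 122417) = √(7834841/64) = √7834841/8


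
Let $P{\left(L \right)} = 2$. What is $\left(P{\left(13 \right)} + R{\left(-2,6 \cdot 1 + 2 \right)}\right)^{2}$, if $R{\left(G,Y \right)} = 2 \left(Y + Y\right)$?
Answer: $1156$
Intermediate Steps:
$R{\left(G,Y \right)} = 4 Y$ ($R{\left(G,Y \right)} = 2 \cdot 2 Y = 4 Y$)
$\left(P{\left(13 \right)} + R{\left(-2,6 \cdot 1 + 2 \right)}\right)^{2} = \left(2 + 4 \left(6 \cdot 1 + 2\right)\right)^{2} = \left(2 + 4 \left(6 + 2\right)\right)^{2} = \left(2 + 4 \cdot 8\right)^{2} = \left(2 + 32\right)^{2} = 34^{2} = 1156$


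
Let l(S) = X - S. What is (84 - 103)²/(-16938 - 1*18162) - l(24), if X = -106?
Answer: 4562639/35100 ≈ 129.99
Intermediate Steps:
l(S) = -106 - S
(84 - 103)²/(-16938 - 1*18162) - l(24) = (84 - 103)²/(-16938 - 1*18162) - (-106 - 1*24) = (-19)²/(-16938 - 18162) - (-106 - 24) = 361/(-35100) - 1*(-130) = 361*(-1/35100) + 130 = -361/35100 + 130 = 4562639/35100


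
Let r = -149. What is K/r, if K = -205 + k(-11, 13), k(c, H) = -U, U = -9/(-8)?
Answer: 1649/1192 ≈ 1.3834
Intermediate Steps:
U = 9/8 (U = -9*(-⅛) = 9/8 ≈ 1.1250)
k(c, H) = -9/8 (k(c, H) = -1*9/8 = -9/8)
K = -1649/8 (K = -205 - 9/8 = -1649/8 ≈ -206.13)
K/r = -1649/8/(-149) = -1649/8*(-1/149) = 1649/1192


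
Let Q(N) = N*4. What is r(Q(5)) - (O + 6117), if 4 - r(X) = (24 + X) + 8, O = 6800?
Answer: -12965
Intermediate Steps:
Q(N) = 4*N
r(X) = -28 - X (r(X) = 4 - ((24 + X) + 8) = 4 - (32 + X) = 4 + (-32 - X) = -28 - X)
r(Q(5)) - (O + 6117) = (-28 - 4*5) - (6800 + 6117) = (-28 - 1*20) - 1*12917 = (-28 - 20) - 12917 = -48 - 12917 = -12965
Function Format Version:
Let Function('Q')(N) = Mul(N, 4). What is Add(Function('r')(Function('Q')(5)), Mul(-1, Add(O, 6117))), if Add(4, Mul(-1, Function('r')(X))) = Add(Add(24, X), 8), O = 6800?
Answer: -12965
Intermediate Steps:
Function('Q')(N) = Mul(4, N)
Function('r')(X) = Add(-28, Mul(-1, X)) (Function('r')(X) = Add(4, Mul(-1, Add(Add(24, X), 8))) = Add(4, Mul(-1, Add(32, X))) = Add(4, Add(-32, Mul(-1, X))) = Add(-28, Mul(-1, X)))
Add(Function('r')(Function('Q')(5)), Mul(-1, Add(O, 6117))) = Add(Add(-28, Mul(-1, Mul(4, 5))), Mul(-1, Add(6800, 6117))) = Add(Add(-28, Mul(-1, 20)), Mul(-1, 12917)) = Add(Add(-28, -20), -12917) = Add(-48, -12917) = -12965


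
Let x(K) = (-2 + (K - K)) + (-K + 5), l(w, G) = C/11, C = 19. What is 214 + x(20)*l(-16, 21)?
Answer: 2031/11 ≈ 184.64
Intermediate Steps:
l(w, G) = 19/11
x(K) = 3 - K (x(K) = (-2 + 0) + (5 - K) = -2 + (5 - K) = 3 - K)
214 + x(20)*l(-16, 21) = 214 + (3 - 1*20)*(19/11) = 214 + (3 - 20)*(19/11) = 214 - 17*19/11 = 214 - 323/11 = 2031/11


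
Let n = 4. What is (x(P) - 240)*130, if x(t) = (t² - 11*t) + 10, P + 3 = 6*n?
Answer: -2600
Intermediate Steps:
P = 21 (P = -3 + 6*4 = -3 + 24 = 21)
x(t) = 10 + t² - 11*t
(x(P) - 240)*130 = ((10 + 21² - 11*21) - 240)*130 = ((10 + 441 - 231) - 240)*130 = (220 - 240)*130 = -20*130 = -2600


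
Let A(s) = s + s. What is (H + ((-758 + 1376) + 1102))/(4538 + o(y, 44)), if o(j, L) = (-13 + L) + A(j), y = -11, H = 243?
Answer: 1963/4547 ≈ 0.43171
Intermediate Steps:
A(s) = 2*s
o(j, L) = -13 + L + 2*j (o(j, L) = (-13 + L) + 2*j = -13 + L + 2*j)
(H + ((-758 + 1376) + 1102))/(4538 + o(y, 44)) = (243 + ((-758 + 1376) + 1102))/(4538 + (-13 + 44 + 2*(-11))) = (243 + (618 + 1102))/(4538 + (-13 + 44 - 22)) = (243 + 1720)/(4538 + 9) = 1963/4547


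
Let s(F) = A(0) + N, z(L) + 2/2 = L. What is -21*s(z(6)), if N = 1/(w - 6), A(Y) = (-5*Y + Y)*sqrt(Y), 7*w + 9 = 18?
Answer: 49/11 ≈ 4.4545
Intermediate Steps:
w = 9/7 (w = -9/7 + (1/7)*18 = -9/7 + 18/7 = 9/7 ≈ 1.2857)
A(Y) = -4*Y**(3/2) (A(Y) = (-4*Y)*sqrt(Y) = -4*Y**(3/2))
z(L) = -1 + L
N = -7/33 (N = 1/(9/7 - 6) = 1/(-33/7) = -7/33 ≈ -0.21212)
s(F) = -7/33 (s(F) = -4*0**(3/2) - 7/33 = -4*0 - 7/33 = 0 - 7/33 = -7/33)
-21*s(z(6)) = -21*(-7/33) = 49/11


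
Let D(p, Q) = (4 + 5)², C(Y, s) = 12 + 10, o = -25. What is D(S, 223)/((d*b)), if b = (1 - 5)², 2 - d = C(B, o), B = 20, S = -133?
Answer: -81/320 ≈ -0.25313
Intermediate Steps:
C(Y, s) = 22
D(p, Q) = 81 (D(p, Q) = 9² = 81)
d = -20 (d = 2 - 1*22 = 2 - 22 = -20)
b = 16 (b = (-4)² = 16)
D(S, 223)/((d*b)) = 81/((-20*16)) = 81/(-320) = 81*(-1/320) = -81/320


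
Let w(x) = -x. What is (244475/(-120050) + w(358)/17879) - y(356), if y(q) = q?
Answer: -4391560415/12264994 ≈ -358.06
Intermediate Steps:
(244475/(-120050) + w(358)/17879) - y(356) = (244475/(-120050) - 1*358/17879) - 1*356 = (244475*(-1/120050) - 358*1/17879) - 356 = (-1397/686 - 358/17879) - 356 = -25222551/12264994 - 356 = -4391560415/12264994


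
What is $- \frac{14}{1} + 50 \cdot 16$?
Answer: $786$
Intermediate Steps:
$- \frac{14}{1} + 50 \cdot 16 = \left(-14\right) 1 + 800 = -14 + 800 = 786$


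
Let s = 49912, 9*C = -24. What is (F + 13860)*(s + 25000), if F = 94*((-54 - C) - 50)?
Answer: 974155648/3 ≈ 3.2472e+8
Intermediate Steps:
C = -8/3 (C = (1/9)*(-24) = -8/3 ≈ -2.6667)
F = -28576/3 (F = 94*((-54 - 1*(-8/3)) - 50) = 94*((-54 + 8/3) - 50) = 94*(-154/3 - 50) = 94*(-304/3) = -28576/3 ≈ -9525.3)
(F + 13860)*(s + 25000) = (-28576/3 + 13860)*(49912 + 25000) = (13004/3)*74912 = 974155648/3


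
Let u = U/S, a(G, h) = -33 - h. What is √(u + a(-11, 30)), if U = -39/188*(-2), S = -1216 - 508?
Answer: I*√413630397438/81028 ≈ 7.9373*I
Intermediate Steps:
S = -1724
U = 39/94 (U = -39*1/188*(-2) = -39/188*(-2) = 39/94 ≈ 0.41489)
u = -39/162056 (u = (39/94)/(-1724) = (39/94)*(-1/1724) = -39/162056 ≈ -0.00024066)
√(u + a(-11, 30)) = √(-39/162056 + (-33 - 1*30)) = √(-39/162056 + (-33 - 30)) = √(-39/162056 - 63) = √(-10209567/162056) = I*√413630397438/81028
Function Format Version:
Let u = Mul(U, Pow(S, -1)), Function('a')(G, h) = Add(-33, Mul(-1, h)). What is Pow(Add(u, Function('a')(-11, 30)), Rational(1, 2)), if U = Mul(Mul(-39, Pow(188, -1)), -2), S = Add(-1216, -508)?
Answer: Mul(Rational(1, 81028), I, Pow(413630397438, Rational(1, 2))) ≈ Mul(7.9373, I)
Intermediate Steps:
S = -1724
U = Rational(39, 94) (U = Mul(Mul(-39, Rational(1, 188)), -2) = Mul(Rational(-39, 188), -2) = Rational(39, 94) ≈ 0.41489)
u = Rational(-39, 162056) (u = Mul(Rational(39, 94), Pow(-1724, -1)) = Mul(Rational(39, 94), Rational(-1, 1724)) = Rational(-39, 162056) ≈ -0.00024066)
Pow(Add(u, Function('a')(-11, 30)), Rational(1, 2)) = Pow(Add(Rational(-39, 162056), Add(-33, Mul(-1, 30))), Rational(1, 2)) = Pow(Add(Rational(-39, 162056), Add(-33, -30)), Rational(1, 2)) = Pow(Add(Rational(-39, 162056), -63), Rational(1, 2)) = Pow(Rational(-10209567, 162056), Rational(1, 2)) = Mul(Rational(1, 81028), I, Pow(413630397438, Rational(1, 2)))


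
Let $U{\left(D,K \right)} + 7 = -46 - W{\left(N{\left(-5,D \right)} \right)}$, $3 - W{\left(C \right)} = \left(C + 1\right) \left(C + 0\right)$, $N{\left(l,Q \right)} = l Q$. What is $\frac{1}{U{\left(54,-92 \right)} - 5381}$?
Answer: $\frac{1}{67193} \approx 1.4883 \cdot 10^{-5}$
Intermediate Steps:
$N{\left(l,Q \right)} = Q l$
$W{\left(C \right)} = 3 - C \left(1 + C\right)$ ($W{\left(C \right)} = 3 - \left(C + 1\right) \left(C + 0\right) = 3 - \left(1 + C\right) C = 3 - C \left(1 + C\right)$)
$U{\left(D,K \right)} = -56 - 5 D + 25 D^{2}$ ($U{\left(D,K \right)} = -7 - \left(49 - 25 D^{2} - D \left(-5\right)\right) = -7 - \left(49 - 25 D^{2} - - 5 D\right) = -7 - \left(49 + 5 D - 25 D^{2}\right) = -7 - \left(49 - 25 D^{2} + 5 D\right) = -56 - 5 D + 25 D^{2}$)
$\frac{1}{U{\left(54,-92 \right)} - 5381} = \frac{1}{\left(-56 - 270 + 25 \cdot 54^{2}\right) - 5381} = \frac{1}{\left(-56 - 270 + 25 \cdot 2916\right) - 5381} = \frac{1}{\left(-56 - 270 + 72900\right) - 5381} = \frac{1}{72574 - 5381} = \frac{1}{67193}$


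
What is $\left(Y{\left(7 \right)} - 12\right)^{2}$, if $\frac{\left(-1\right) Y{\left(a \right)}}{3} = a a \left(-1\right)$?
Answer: $18225$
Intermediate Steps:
$Y{\left(a \right)} = 3 a^{2}$ ($Y{\left(a \right)} = - 3 a a \left(-1\right) = - 3 a^{2} \left(-1\right) = - 3 \left(- a^{2}\right) = 3 a^{2}$)
$\left(Y{\left(7 \right)} - 12\right)^{2} = \left(3 \cdot 7^{2} - 12\right)^{2} = \left(3 \cdot 49 - 12\right)^{2} = \left(147 - 12\right)^{2} = 135^{2} = 18225$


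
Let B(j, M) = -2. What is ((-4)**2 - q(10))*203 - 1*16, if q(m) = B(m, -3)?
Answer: 3638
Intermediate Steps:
q(m) = -2
((-4)**2 - q(10))*203 - 1*16 = ((-4)**2 - 1*(-2))*203 - 1*16 = (16 + 2)*203 - 16 = 18*203 - 16 = 3654 - 16 = 3638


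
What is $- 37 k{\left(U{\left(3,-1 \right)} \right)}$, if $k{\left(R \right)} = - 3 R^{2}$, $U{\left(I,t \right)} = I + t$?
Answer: $444$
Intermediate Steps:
$- 37 k{\left(U{\left(3,-1 \right)} \right)} = - 37 \left(- 3 \left(3 - 1\right)^{2}\right) = - 37 \left(- 3 \cdot 2^{2}\right) = - 37 \left(\left(-3\right) 4\right) = \left(-37\right) \left(-12\right) = 444$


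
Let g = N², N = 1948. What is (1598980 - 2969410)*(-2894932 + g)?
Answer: -1233074541960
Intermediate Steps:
g = 3794704 (g = 1948² = 3794704)
(1598980 - 2969410)*(-2894932 + g) = (1598980 - 2969410)*(-2894932 + 3794704) = -1370430*899772 = -1233074541960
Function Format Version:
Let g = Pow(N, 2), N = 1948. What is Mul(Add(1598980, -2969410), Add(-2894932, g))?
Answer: -1233074541960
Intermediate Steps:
g = 3794704 (g = Pow(1948, 2) = 3794704)
Mul(Add(1598980, -2969410), Add(-2894932, g)) = Mul(Add(1598980, -2969410), Add(-2894932, 3794704)) = Mul(-1370430, 899772) = -1233074541960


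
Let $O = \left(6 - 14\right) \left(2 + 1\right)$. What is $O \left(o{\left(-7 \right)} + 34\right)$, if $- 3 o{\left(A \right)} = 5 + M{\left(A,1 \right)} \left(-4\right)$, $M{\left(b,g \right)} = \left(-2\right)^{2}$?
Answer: $-904$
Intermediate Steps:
$O = -24$ ($O = \left(-8\right) 3 = -24$)
$M{\left(b,g \right)} = 4$
$o{\left(A \right)} = \frac{11}{3}$ ($o{\left(A \right)} = - \frac{5 + 4 \left(-4\right)}{3} = - \frac{5 - 16}{3} = \left(- \frac{1}{3}\right) \left(-11\right) = \frac{11}{3}$)
$O \left(o{\left(-7 \right)} + 34\right) = - 24 \left(\frac{11}{3} + 34\right) = \left(-24\right) \frac{113}{3} = -904$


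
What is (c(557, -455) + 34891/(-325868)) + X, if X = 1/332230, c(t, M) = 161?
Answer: 212424045329/1320282020 ≈ 160.89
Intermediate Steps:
X = 1/332230 ≈ 3.0100e-6
(c(557, -455) + 34891/(-325868)) + X = (161 + 34891/(-325868)) + 1/332230 = (161 + 34891*(-1/325868)) + 1/332230 = (161 - 851/7948) + 1/332230 = 1278777/7948 + 1/332230 = 212424045329/1320282020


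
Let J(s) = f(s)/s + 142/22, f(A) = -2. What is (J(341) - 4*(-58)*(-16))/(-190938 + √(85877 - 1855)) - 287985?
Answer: -162736613435355738/565087155241 + 1263593*√84022/12431917415302 ≈ -2.8799e+5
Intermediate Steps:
J(s) = 71/11 - 2/s (J(s) = -2/s + 142/22 = -2/s + 142*(1/22) = -2/s + 71/11 = 71/11 - 2/s)
(J(341) - 4*(-58)*(-16))/(-190938 + √(85877 - 1855)) - 287985 = ((71/11 - 2/341) - 4*(-58)*(-16))/(-190938 + √(85877 - 1855)) - 287985 = ((71/11 - 2*1/341) + 232*(-16))/(-190938 + √84022) - 287985 = ((71/11 - 2/341) - 3712)/(-190938 + √84022) - 287985 = (2199/341 - 3712)/(-190938 + √84022) - 287985 = -1263593/(341*(-190938 + √84022)) - 287985 = -287985 - 1263593/(341*(-190938 + √84022))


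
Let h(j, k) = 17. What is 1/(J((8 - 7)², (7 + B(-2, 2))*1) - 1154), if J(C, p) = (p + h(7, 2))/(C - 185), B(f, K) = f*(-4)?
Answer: -23/26546 ≈ -0.00086642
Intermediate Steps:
B(f, K) = -4*f
J(C, p) = (17 + p)/(-185 + C) (J(C, p) = (p + 17)/(C - 185) = (17 + p)/(-185 + C))
1/(J((8 - 7)², (7 + B(-2, 2))*1) - 1154) = 1/((17 + (7 - 4*(-2))*1)/(-185 + (8 - 7)²) - 1154) = 1/((17 + (7 + 8)*1)/(-185 + 1²) - 1154) = 1/((17 + 15*1)/(-185 + 1) - 1154) = 1/((17 + 15)/(-184) - 1154) = 1/(-1/184*32 - 1154) = 1/(-4/23 - 1154) = 1/(-26546/23) = -23/26546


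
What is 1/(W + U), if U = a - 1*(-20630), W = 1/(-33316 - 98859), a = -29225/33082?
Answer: 36744650/758009668597 ≈ 4.8475e-5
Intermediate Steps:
a = -4175/4726 (a = -29225*1/33082 = -4175/4726 ≈ -0.88341)
W = -1/132175 (W = 1/(-132175) = -1/132175 ≈ -7.5657e-6)
U = 97493205/4726 (U = -4175/4726 - 1*(-20630) = -4175/4726 + 20630 = 97493205/4726 ≈ 20629.)
1/(W + U) = 1/(-1/132175 + 97493205/4726) = 1/(758009668597/36744650) = 36744650/758009668597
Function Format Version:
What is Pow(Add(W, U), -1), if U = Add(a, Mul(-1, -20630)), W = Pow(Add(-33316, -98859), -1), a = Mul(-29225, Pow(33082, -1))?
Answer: Rational(36744650, 758009668597) ≈ 4.8475e-5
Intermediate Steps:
a = Rational(-4175, 4726) (a = Mul(-29225, Rational(1, 33082)) = Rational(-4175, 4726) ≈ -0.88341)
W = Rational(-1, 132175) (W = Pow(-132175, -1) = Rational(-1, 132175) ≈ -7.5657e-6)
U = Rational(97493205, 4726) (U = Add(Rational(-4175, 4726), Mul(-1, -20630)) = Add(Rational(-4175, 4726), 20630) = Rational(97493205, 4726) ≈ 20629.)
Pow(Add(W, U), -1) = Pow(Add(Rational(-1, 132175), Rational(97493205, 4726)), -1) = Pow(Rational(758009668597, 36744650), -1) = Rational(36744650, 758009668597)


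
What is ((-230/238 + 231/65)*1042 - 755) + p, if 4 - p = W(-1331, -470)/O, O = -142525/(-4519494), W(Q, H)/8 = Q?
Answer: 74876040970779/220486175 ≈ 3.3960e+5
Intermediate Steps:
W(Q, H) = 8*Q
O = 142525/4519494 (O = -142525*(-1/4519494) = 142525/4519494 ≈ 0.031536)
p = 48124142212/142525 (p = 4 - 8*(-1331)/142525/4519494 = 4 - (-10648)*4519494/142525 = 4 - 1*(-48123572112/142525) = 4 + 48123572112/142525 = 48124142212/142525 ≈ 3.3765e+5)
((-230/238 + 231/65)*1042 - 755) + p = ((-230/238 + 231/65)*1042 - 755) + 48124142212/142525 = ((-230*1/238 + 231*(1/65))*1042 - 755) + 48124142212/142525 = ((-115/119 + 231/65)*1042 - 755) + 48124142212/142525 = ((20014/7735)*1042 - 755) + 48124142212/142525 = (20854588/7735 - 755) + 48124142212/142525 = 15014663/7735 + 48124142212/142525 = 74876040970779/220486175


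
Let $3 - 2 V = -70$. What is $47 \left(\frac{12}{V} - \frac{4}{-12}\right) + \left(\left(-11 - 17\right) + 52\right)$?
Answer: $\frac{12071}{219} \approx 55.119$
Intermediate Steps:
$V = \frac{73}{2}$ ($V = \frac{3}{2} - -35 = \frac{3}{2} + 35 = \frac{73}{2} \approx 36.5$)
$47 \left(\frac{12}{V} - \frac{4}{-12}\right) + \left(\left(-11 - 17\right) + 52\right) = 47 \left(\frac{12}{\frac{73}{2}} - \frac{4}{-12}\right) + \left(\left(-11 - 17\right) + 52\right) = 47 \left(12 \cdot \frac{2}{73} - - \frac{1}{3}\right) + \left(-28 + 52\right) = 47 \left(\frac{24}{73} + \frac{1}{3}\right) + 24 = 47 \cdot \frac{145}{219} + 24 = \frac{6815}{219} + 24 = \frac{12071}{219}$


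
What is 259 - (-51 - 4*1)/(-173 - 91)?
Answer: 6211/24 ≈ 258.79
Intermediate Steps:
259 - (-51 - 4*1)/(-173 - 91) = 259 - (-51 - 4)/(-264) = 259 - (-55)*(-1)/264 = 259 - 1*5/24 = 259 - 5/24 = 6211/24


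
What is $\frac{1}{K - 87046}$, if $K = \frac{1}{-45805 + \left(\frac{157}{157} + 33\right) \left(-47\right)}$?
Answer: $- \frac{47403}{4126241539} \approx -1.1488 \cdot 10^{-5}$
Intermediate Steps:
$K = - \frac{1}{47403}$ ($K = \frac{1}{-45805 + \left(157 \cdot \frac{1}{157} + 33\right) \left(-47\right)} = \frac{1}{-45805 + \left(1 + 33\right) \left(-47\right)} = \frac{1}{-45805 + 34 \left(-47\right)} = \frac{1}{-45805 - 1598} = \frac{1}{-47403} = - \frac{1}{47403} \approx -2.1096 \cdot 10^{-5}$)
$\frac{1}{K - 87046} = \frac{1}{- \frac{1}{47403} - 87046} = \frac{1}{- \frac{4126241539}{47403}} = - \frac{47403}{4126241539}$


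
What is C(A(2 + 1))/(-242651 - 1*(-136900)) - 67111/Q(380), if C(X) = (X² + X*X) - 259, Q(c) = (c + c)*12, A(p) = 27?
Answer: -7107990241/964449120 ≈ -7.3700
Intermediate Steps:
Q(c) = 24*c (Q(c) = (2*c)*12 = 24*c)
C(X) = -259 + 2*X² (C(X) = (X² + X²) - 259 = 2*X² - 259 = -259 + 2*X²)
C(A(2 + 1))/(-242651 - 1*(-136900)) - 67111/Q(380) = (-259 + 2*27²)/(-242651 - 1*(-136900)) - 67111/(24*380) = (-259 + 2*729)/(-242651 + 136900) - 67111/9120 = (-259 + 1458)/(-105751) - 67111*1/9120 = 1199*(-1/105751) - 67111/9120 = -1199/105751 - 67111/9120 = -7107990241/964449120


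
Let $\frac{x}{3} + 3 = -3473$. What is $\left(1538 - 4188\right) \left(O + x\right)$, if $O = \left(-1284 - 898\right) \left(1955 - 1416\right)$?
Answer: $3144293900$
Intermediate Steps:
$x = -10428$ ($x = -9 + 3 \left(-3473\right) = -9 - 10419 = -10428$)
$O = -1176098$ ($O = \left(-2182\right) 539 = -1176098$)
$\left(1538 - 4188\right) \left(O + x\right) = \left(1538 - 4188\right) \left(-1176098 - 10428\right) = \left(1538 - 4188\right) \left(-1186526\right) = \left(-2650\right) \left(-1186526\right) = 3144293900$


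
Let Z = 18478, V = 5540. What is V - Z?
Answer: -12938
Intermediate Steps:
V - Z = 5540 - 1*18478 = 5540 - 18478 = -12938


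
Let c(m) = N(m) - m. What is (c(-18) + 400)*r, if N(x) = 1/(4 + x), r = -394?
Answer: -1152647/7 ≈ -1.6466e+5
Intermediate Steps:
c(m) = 1/(4 + m) - m
(c(-18) + 400)*r = ((1 - 1*(-18)*(4 - 18))/(4 - 18) + 400)*(-394) = ((1 - 1*(-18)*(-14))/(-14) + 400)*(-394) = (-(1 - 252)/14 + 400)*(-394) = (-1/14*(-251) + 400)*(-394) = (251/14 + 400)*(-394) = (5851/14)*(-394) = -1152647/7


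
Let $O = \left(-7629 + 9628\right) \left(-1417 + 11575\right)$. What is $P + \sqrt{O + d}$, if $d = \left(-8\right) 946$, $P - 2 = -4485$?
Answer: $-4483 + \sqrt{20298274} \approx 22.361$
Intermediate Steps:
$P = -4483$ ($P = 2 - 4485 = -4483$)
$O = 20305842$ ($O = 1999 \cdot 10158 = 20305842$)
$d = -7568$
$P + \sqrt{O + d} = -4483 + \sqrt{20305842 - 7568} = -4483 + \sqrt{20298274}$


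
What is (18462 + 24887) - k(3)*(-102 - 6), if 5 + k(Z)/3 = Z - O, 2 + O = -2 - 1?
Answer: 44321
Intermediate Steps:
O = -5 (O = -2 + (-2 - 1) = -2 - 3 = -5)
k(Z) = 3*Z (k(Z) = -15 + 3*(Z - 1*(-5)) = -15 + 3*(Z + 5) = -15 + 3*(5 + Z) = -15 + (15 + 3*Z) = 3*Z)
(18462 + 24887) - k(3)*(-102 - 6) = (18462 + 24887) - 3*3*(-102 - 6) = 43349 - 9*(-108) = 43349 - 1*(-972) = 43349 + 972 = 44321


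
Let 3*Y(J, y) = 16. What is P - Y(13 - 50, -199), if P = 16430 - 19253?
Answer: -8485/3 ≈ -2828.3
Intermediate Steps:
Y(J, y) = 16/3 (Y(J, y) = (⅓)*16 = 16/3)
P = -2823
P - Y(13 - 50, -199) = -2823 - 1*16/3 = -2823 - 16/3 = -8485/3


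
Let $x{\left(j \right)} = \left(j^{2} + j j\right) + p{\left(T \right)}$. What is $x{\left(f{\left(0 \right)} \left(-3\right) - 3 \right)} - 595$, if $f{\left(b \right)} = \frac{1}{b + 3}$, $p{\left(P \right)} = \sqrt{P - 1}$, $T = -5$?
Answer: $-563 + i \sqrt{6} \approx -563.0 + 2.4495 i$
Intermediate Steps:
$p{\left(P \right)} = \sqrt{-1 + P}$
$f{\left(b \right)} = \frac{1}{3 + b}$
$x{\left(j \right)} = 2 j^{2} + i \sqrt{6}$ ($x{\left(j \right)} = \left(j^{2} + j j\right) + \sqrt{-1 - 5} = \left(j^{2} + j^{2}\right) + \sqrt{-6} = 2 j^{2} + i \sqrt{6}$)
$x{\left(f{\left(0 \right)} \left(-3\right) - 3 \right)} - 595 = \left(2 \left(\frac{1}{3 + 0} \left(-3\right) - 3\right)^{2} + i \sqrt{6}\right) - 595 = \left(2 \left(\frac{1}{3} \left(-3\right) - 3\right)^{2} + i \sqrt{6}\right) - 595 = \left(2 \left(-1 - 3\right)^{2} + i \sqrt{6}\right) - 595 = \left(2 \left(-4\right)^{2} + i \sqrt{6}\right) - 595 = \left(2 \cdot 16 + i \sqrt{6}\right) - 595 = \left(32 + i \sqrt{6}\right) - 595 = -563 + i \sqrt{6}$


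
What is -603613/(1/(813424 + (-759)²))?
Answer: -838723281565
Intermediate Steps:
-603613/(1/(813424 + (-759)²)) = -603613/(1/(813424 + 576081)) = -603613/(1/1389505) = -603613/1/1389505 = -603613*1389505 = -838723281565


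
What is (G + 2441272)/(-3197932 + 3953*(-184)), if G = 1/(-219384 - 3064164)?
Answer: -8016033793055/12888858427632 ≈ -0.62193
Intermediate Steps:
G = -1/3283548 (G = 1/(-3283548) = -1/3283548 ≈ -3.0455e-7)
(G + 2441272)/(-3197932 + 3953*(-184)) = (-1/3283548 + 2441272)/(-3197932 + 3953*(-184)) = 8016033793055/(3283548*(-3197932 - 727352)) = (8016033793055/3283548)/(-3925284) = (8016033793055/3283548)*(-1/3925284) = -8016033793055/12888858427632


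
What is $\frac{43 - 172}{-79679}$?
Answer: $\frac{3}{1853} \approx 0.001619$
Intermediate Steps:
$\frac{43 - 172}{-79679} = \left(43 - 172\right) \left(- \frac{1}{79679}\right) = \left(-129\right) \left(- \frac{1}{79679}\right) = \frac{3}{1853}$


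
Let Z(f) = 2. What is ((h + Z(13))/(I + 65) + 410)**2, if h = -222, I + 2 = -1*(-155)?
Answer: 1987376400/11881 ≈ 1.6727e+5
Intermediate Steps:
I = 153 (I = -2 - 1*(-155) = -2 + 155 = 153)
((h + Z(13))/(I + 65) + 410)**2 = ((-222 + 2)/(153 + 65) + 410)**2 = (-220/218 + 410)**2 = (-220*1/218 + 410)**2 = (-110/109 + 410)**2 = (44580/109)**2 = 1987376400/11881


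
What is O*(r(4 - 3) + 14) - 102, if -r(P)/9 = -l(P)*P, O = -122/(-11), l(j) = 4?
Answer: 4978/11 ≈ 452.55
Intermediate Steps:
O = 122/11 (O = -122*(-1/11) = 122/11 ≈ 11.091)
r(P) = 36*P (r(P) = -(-9)*4*P = -(-36)*P = 36*P)
O*(r(4 - 3) + 14) - 102 = 122*(36*(4 - 3) + 14)/11 - 102 = 122*(36*1 + 14)/11 - 102 = 122*(36 + 14)/11 - 102 = (122/11)*50 - 102 = 6100/11 - 102 = 4978/11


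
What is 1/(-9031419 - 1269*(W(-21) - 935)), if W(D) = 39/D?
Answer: -7/54897831 ≈ -1.2751e-7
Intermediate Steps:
1/(-9031419 - 1269*(W(-21) - 935)) = 1/(-9031419 - 1269*(39/(-21) - 935)) = 1/(-9031419 - 1269*(39*(-1/21) - 935)) = 1/(-9031419 - 1269*(-13/7 - 935)) = 1/(-9031419 - 1269*(-6558/7)) = 1/(-9031419 + 8322102/7) = 1/(-54897831/7) = -7/54897831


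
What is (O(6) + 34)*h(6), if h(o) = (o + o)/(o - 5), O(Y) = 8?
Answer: 504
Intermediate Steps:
h(o) = 2*o/(-5 + o) (h(o) = (2*o)/(-5 + o) = 2*o/(-5 + o))
(O(6) + 34)*h(6) = (8 + 34)*(2*6/(-5 + 6)) = 42*(2*6/1) = 42*(2*6*1) = 42*12 = 504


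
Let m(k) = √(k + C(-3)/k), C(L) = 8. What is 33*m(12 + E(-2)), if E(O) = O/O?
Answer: 33*√2301/13 ≈ 121.77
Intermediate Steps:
E(O) = 1
m(k) = √(k + 8/k)
33*m(12 + E(-2)) = 33*√((12 + 1) + 8/(12 + 1)) = 33*√(13 + 8/13) = 33*√(177/13) = 33*(√2301/13) = 33*√2301/13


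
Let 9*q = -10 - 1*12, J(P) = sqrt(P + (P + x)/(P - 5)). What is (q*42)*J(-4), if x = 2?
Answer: -308*I*sqrt(34)/9 ≈ -199.55*I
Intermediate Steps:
J(P) = sqrt(P + (2 + P)/(-5 + P)) (J(P) = sqrt(P + (P + 2)/(P - 5)) = sqrt(P + (2 + P)/(-5 + P)))
q = -22/9 (q = (-10 - 1*12)/9 = (-10 - 12)/9 = (1/9)*(-22) = -22/9 ≈ -2.4444)
(q*42)*J(-4) = (-22/9*42)*sqrt((2 - 4 - 4*(-5 - 4))/(-5 - 4)) = -308*sqrt(2 - 4 - 4*(-9))*(I/3)/3 = -308*I*sqrt(2 - 4 + 36)/3/3 = -308*I*sqrt(34)/3/3 = -308*I*sqrt(34)/9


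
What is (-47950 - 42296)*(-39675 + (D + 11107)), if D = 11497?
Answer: 1540589466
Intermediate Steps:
(-47950 - 42296)*(-39675 + (D + 11107)) = (-47950 - 42296)*(-39675 + (11497 + 11107)) = -90246*(-39675 + 22604) = -90246*(-17071) = 1540589466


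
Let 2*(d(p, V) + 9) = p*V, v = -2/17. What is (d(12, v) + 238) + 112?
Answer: 5785/17 ≈ 340.29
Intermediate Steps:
v = -2/17 (v = -2*1/17 = -2/17 ≈ -0.11765)
d(p, V) = -9 + V*p/2 (d(p, V) = -9 + (p*V)/2 = -9 + (V*p)/2 = -9 + V*p/2)
(d(12, v) + 238) + 112 = ((-9 + (½)*(-2/17)*12) + 238) + 112 = ((-9 - 12/17) + 238) + 112 = (-165/17 + 238) + 112 = 3881/17 + 112 = 5785/17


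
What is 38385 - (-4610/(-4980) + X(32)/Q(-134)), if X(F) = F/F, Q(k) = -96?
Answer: 101948129/2656 ≈ 38384.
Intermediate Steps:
X(F) = 1
38385 - (-4610/(-4980) + X(32)/Q(-134)) = 38385 - (-4610/(-4980) + 1/(-96)) = 38385 - (-4610*(-1/4980) + 1*(-1/96)) = 38385 - (461/498 - 1/96) = 38385 - 1*2431/2656 = 38385 - 2431/2656 = 101948129/2656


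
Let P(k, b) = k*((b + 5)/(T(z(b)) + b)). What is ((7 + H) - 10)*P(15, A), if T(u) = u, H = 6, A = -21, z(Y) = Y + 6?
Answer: 20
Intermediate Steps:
z(Y) = 6 + Y
P(k, b) = k*(5 + b)/(6 + 2*b) (P(k, b) = k*((b + 5)/((6 + b) + b)) = k*((5 + b)/(6 + 2*b)) = k*(5 + b)/(6 + 2*b))
((7 + H) - 10)*P(15, A) = ((7 + 6) - 10)*((1/2)*15*(5 - 21)/(3 - 21)) = (13 - 10)*((1/2)*15*(-16)/(-18)) = 3*((1/2)*15*(-1/18)*(-16)) = 3*(20/3) = 20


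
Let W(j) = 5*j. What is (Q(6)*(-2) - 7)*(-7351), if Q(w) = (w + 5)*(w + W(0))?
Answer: 1021789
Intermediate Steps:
Q(w) = w*(5 + w) (Q(w) = (w + 5)*(w + 5*0) = (5 + w)*(w + 0) = (5 + w)*w = w*(5 + w))
(Q(6)*(-2) - 7)*(-7351) = ((6*(5 + 6))*(-2) - 7)*(-7351) = ((6*11)*(-2) - 7)*(-7351) = (66*(-2) - 7)*(-7351) = (-132 - 7)*(-7351) = -139*(-7351) = 1021789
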